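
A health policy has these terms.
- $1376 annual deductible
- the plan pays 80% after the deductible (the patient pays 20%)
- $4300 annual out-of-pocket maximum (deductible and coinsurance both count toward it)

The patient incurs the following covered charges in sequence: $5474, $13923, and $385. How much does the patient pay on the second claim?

$2104.40

Claim 1 ($5474): deductible takes $1376, $4098 remains; patient's 20% is $819.60. Patient pays $2195.60; OOP now $2195.60.
Claim 2 ($13923): deductible already satisfied, so patient's share is 20% × $13923 = $2784.60. Adding that to $2195.60 gives $4980.20, past the $4300 cap; patient pays only $4300 − $2195.60 = $2104.40.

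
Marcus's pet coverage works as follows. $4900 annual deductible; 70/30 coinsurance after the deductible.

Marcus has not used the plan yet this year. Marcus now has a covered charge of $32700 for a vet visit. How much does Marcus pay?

Nothing has been paid toward the $4900 deductible, so the first $4900 of this charge is applied there.
The remaining $27800 (= $32700 − $4900) moves to coinsurance.
Owner's 30% share of $27800 is $8340.
That puts the owner's cost at $4900 + $8340 = $13240.

$13240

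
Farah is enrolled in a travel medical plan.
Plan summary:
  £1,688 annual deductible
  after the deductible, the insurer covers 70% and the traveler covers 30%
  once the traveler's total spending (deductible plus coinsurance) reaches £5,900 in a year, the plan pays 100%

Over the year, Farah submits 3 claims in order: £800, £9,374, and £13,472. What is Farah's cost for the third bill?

£1,666.20

Claim 1 — £800: all of it applies to the deductible. Traveler pays £800; OOP now £800.
Claim 2 — £9,374: deductible takes £888, £8,486 remains; traveler's 30% is £2,545.80. Traveler pays £3,433.80; OOP now £4,233.80.
Claim 3 — £13,472: deductible already satisfied, so traveler's share is 30% × £13,472 = £4,041.60. Adding that to £4,233.80 gives £8,275.40, past the £5,900 cap; traveler pays only £5,900 − £4,233.80 = £1,666.20.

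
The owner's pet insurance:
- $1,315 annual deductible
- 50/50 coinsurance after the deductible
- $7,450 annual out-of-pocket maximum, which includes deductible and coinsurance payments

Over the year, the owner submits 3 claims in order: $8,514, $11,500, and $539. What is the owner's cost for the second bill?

$2,535.50

Claim 1 ($8,514): $1,315 to deductible, leaving $7,199; coinsurance $7,199 × 50% = $3,599.50. Owner owes $4,914.50 (running OOP $4,914.50).
Claim 2 ($11,500): deductible already satisfied, so owner's share is 50% × $11,500 = $5,750. That would push OOP to $10,664.50, over the $7,450 cap, so owner pays $7,450 − $4,914.50 = $2,535.50.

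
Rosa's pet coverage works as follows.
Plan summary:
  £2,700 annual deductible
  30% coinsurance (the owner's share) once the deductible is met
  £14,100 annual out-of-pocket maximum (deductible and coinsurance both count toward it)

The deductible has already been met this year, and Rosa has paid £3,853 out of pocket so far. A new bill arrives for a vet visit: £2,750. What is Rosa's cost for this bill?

With the deductible met, the entire £2,750 is subject to coinsurance.
30% of £2,750 = £825 falls to the owner.
Year-to-date out-of-pocket becomes £3,853 + £825 = £4,678, still under the £14,100 maximum, so no cap applies.

£825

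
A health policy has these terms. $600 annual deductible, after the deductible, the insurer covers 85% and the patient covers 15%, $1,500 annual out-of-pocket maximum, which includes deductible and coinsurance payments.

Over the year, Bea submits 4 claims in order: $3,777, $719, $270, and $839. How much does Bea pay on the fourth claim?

Claim 1 — $3,777: deductible takes $600, $3,177 remains; coinsurance $3,177 × 15% = $476.55. Cost to patient: $1,076.55. OOP to date $1,076.55.
Claim 2 — $719: deductible already satisfied, so patient's share is 15% × $719 = $107.85. Cost to patient: $107.85. OOP to date $1,184.40.
Claim 3 — $270: 15% coinsurance on $270 = $40.50. Patient pays $40.50; OOP now $1,224.90.
Claim 4 — $839: deductible already satisfied, so patient's share is 15% × $839 = $125.85. Cost to patient: $125.85. OOP to date $1,350.75.

$125.85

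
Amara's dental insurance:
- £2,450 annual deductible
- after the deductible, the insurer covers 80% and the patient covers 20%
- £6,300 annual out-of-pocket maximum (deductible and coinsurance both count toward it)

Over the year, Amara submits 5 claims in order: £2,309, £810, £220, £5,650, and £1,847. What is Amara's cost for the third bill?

Bill 1, £2,309: entire amount goes to the deductible. Patient owes £2,309 (running OOP £2,309).
Bill 2, £810: £141 to deductible, leaving £669; coinsurance £669 × 20% = £133.80. Patient pays £274.80; OOP now £2,583.80.
Bill 3, £220: deductible met; 20% of £220 = £44. Patient owes £44 (running OOP £2,627.80).

£44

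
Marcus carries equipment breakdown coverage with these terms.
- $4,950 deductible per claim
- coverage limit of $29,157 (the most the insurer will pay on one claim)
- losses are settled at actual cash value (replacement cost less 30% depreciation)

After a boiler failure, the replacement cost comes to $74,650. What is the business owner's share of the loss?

$45,493

Depreciate 30%: the covered value is $74,650 × 0.7 = $52,255.
Subtract the deductible: $52,255 − $4,950 = $47,305.
$47,305 exceeds the $29,157 limit, so the insurer pays the limit: $29,157.
Out of pocket: $74,650 − $29,157 = $45,493.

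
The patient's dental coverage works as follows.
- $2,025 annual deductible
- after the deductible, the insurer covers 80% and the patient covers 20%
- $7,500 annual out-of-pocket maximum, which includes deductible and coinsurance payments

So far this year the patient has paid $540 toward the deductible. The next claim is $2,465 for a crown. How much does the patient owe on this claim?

$1,681

$540 of the $2,025 deductible is already met, leaving $1,485.
The remaining $980 (= $2,465 − $1,485) moves to coinsurance.
Patient's 20% share of $980 is $196.
Patient responsibility before any cap: $1,485 + $196 = $1,681.
Cumulative spending $540 + $1,681 = $2,221 stays under the $7,500 maximum.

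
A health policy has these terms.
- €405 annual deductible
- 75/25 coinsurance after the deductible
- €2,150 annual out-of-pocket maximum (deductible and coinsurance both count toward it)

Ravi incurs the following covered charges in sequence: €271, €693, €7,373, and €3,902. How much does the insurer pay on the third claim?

Claim 1 (€271): fully absorbed by the deductible. Cost to patient: €271. OOP to date €271. Plan pays €271 − €271 = €0.
Claim 2 (€693): €134 finishes the deductible; €559 goes to coinsurance; 25% of €559 = €139.75. Cost to patient: €273.75. OOP to date €544.75. Plan pays €693 − €273.75 = €419.25.
Claim 3 (€7,373): deductible already satisfied, so patient's share is 25% × €7,373 = €1,843.25. OOP would hit €2,388 > €2,150, so the cap limits the patient to €2,150 − €544.75 = €1,605.25. Insurer: €7,373 − €1,605.25 = €5,767.75.

€5,767.75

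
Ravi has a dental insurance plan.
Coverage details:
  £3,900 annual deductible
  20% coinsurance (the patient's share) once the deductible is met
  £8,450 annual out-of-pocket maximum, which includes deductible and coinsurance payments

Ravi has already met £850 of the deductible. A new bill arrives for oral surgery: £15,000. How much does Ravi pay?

£850 of the £3,900 deductible is already met, leaving £3,050.
That leaves £15,000 − £3,050 = £11,950 for coinsurance.
Coinsurance: £11,950 × 20% = £2,390.
Patient responsibility before any cap: £3,050 + £2,390 = £5,440.
Cumulative spending £850 + £5,440 = £6,290 stays under the £8,450 maximum.

£5,440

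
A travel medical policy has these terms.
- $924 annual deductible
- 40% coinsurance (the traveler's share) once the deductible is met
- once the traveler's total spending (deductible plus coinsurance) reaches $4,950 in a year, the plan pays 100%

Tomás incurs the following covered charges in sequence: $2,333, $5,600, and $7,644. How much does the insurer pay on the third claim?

#1 ($2,333): $924 finishes the deductible; $1,409 goes to coinsurance; traveler's 40% is $563.60. Traveler pays $1,487.60; OOP now $1,487.60. Plan pays $2,333 − $1,487.60 = $845.40.
#2 ($5,600): 40% coinsurance on $5,600 = $2,240. Traveler owes $2,240 (running OOP $3,727.60). Insurer: $5,600 − $2,240 = $3,360.
#3 ($7,644): deductible met; 40% of $7,644 = $3,057.60. That would push OOP to $6,785.20, over the $4,950 cap, so traveler pays $4,950 − $3,727.60 = $1,222.40. Plan pays $7,644 − $1,222.40 = $6,421.60.

$6,421.60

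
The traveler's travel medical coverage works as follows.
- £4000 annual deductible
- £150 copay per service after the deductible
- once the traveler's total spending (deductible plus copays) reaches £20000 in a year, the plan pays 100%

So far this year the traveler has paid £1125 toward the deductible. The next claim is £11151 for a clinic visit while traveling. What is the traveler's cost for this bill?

£1125 of the £4000 deductible is already met, leaving £2875.
The remaining £8276 (= £11151 − £2875) moves to the copay.
Copay on this service: £150.
That puts the traveler's cost at £2875 + £150 = £3025 before any cap.
Total out-of-pocket so far would be £1125 + £3025 = £4150, below the £20000 cap — no reduction.

£3025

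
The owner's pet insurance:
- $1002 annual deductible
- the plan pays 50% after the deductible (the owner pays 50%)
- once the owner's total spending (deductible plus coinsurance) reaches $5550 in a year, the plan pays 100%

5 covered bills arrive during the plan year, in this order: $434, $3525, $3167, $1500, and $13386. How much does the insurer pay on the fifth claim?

#1 ($434): all of it applies to the deductible. Cost to owner: $434. OOP to date $434. Plan pays $434 − $434 = $0.
#2 ($3525): $568 finishes the deductible; $2957 goes to coinsurance; owner's 50% is $1478.50. Owner pays $2046.50; OOP now $2480.50. Insurer: $3525 − $2046.50 = $1478.50.
#3 ($3167): deductible already satisfied, so owner's share is 50% × $3167 = $1583.50. Owner pays $1583.50; OOP now $4064. Plan pays $3167 − $1583.50 = $1583.50.
#4 ($1500): 50% coinsurance on $1500 = $750. Owner pays $750; OOP now $4814. Insurer: $1500 − $750 = $750.
#5 ($13386): deductible met; 50% of $13386 = $6693. Adding that to $4814 gives $11507, past the $5550 cap; owner pays only $5550 − $4814 = $736. Insurer: $13386 − $736 = $12650.

$12650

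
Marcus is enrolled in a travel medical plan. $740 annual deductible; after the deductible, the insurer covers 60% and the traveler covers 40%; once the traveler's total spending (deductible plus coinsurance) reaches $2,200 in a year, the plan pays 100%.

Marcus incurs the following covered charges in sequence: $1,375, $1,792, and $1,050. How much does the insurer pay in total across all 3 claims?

$2,086.20

Bill 1, $1,375: deductible takes $740, $635 remains; 40% of $635 = $254. Traveler owes $994 (running OOP $994). Plan pays $1,375 − $994 = $381.
Bill 2, $1,792: deductible already satisfied, so traveler's share is 40% × $1,792 = $716.80. Traveler owes $716.80 (running OOP $1,710.80). Plan pays $1,792 − $716.80 = $1,075.20.
Bill 3, $1,050: 40% coinsurance on $1,050 = $420. Traveler owes $420 (running OOP $2,130.80). Plan pays $1,050 − $420 = $630.
Insurer total: $381 + $1,075.20 + $630 = $2,086.20.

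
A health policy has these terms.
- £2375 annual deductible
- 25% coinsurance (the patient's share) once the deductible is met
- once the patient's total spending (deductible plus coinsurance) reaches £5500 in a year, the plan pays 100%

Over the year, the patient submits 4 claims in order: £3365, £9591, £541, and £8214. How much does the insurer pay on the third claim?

£405.75

Claim 1 (£3365): £2375 finishes the deductible; £990 goes to coinsurance; coinsurance £990 × 25% = £247.50. Patient owes £2622.50 (running OOP £2622.50). Insurer: £3365 − £2622.50 = £742.50.
Claim 2 (£9591): 25% coinsurance on £9591 = £2397.75. Patient owes £2397.75 (running OOP £5020.25). Plan pays £9591 − £2397.75 = £7193.25.
Claim 3 (£541): deductible met; 25% of £541 = £135.25. Patient owes £135.25 (running OOP £5155.50). Plan pays £541 − £135.25 = £405.75.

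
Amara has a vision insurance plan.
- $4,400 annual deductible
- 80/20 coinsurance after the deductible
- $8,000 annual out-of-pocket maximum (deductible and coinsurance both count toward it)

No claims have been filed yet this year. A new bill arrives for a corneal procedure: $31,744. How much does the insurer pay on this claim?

$23,744

The full $4,400 deductible is still open; $4,400 of this bill applies to it.
The remaining $27,344 (= $31,744 − $4,400) moves to coinsurance.
20% of $27,344 = $5,468.80 falls to the member.
So the member owes $4,400 + $5,468.80 = $9,868.80 before any cap.
That would bring total out-of-pocket to $9,868.80, past the $8,000 cap. The member is capped at $8,000 − $0 = $8,000 on this claim.
Insurer pays the balance: $31,744 − $8,000 = $23,744.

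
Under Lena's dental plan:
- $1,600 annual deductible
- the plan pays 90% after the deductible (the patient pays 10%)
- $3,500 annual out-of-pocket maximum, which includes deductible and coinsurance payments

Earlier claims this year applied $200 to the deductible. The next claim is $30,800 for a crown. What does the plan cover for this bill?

$27,500

Remaining deductible: $1,600 − $200 = $1,400.
After the $1,400 deductible portion, $30,800 − $1,400 = $29,400 is subject to coinsurance.
10% of $29,400 = $2,940 falls to the patient.
So the patient owes $1,400 + $2,940 = $4,340 before any cap.
Year-to-date out-of-pocket would reach $200 + $4,340 = $4,540, above the $3,500 maximum, so the patient pays only $3,500 − $200 = $3,300.
The insurer covers the remainder: $30,800 − $3,300 = $27,500.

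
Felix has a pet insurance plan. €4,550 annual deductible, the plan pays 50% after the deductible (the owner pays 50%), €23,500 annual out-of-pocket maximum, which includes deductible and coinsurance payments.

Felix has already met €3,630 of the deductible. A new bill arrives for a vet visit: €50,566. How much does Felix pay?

Remaining deductible: €4,550 − €3,630 = €920.
After the €920 deductible portion, €50,566 − €920 = €49,646 is subject to coinsurance.
Coinsurance: €49,646 × 50% = €24,823.
So the owner owes €920 + €24,823 = €25,743 before any cap.
Adding €25,743 to the €3,630 already spent would give €29,373, which exceeds the €23,500 cap; the owner pays just €23,500 − €3,630 = €19,870.

€19,870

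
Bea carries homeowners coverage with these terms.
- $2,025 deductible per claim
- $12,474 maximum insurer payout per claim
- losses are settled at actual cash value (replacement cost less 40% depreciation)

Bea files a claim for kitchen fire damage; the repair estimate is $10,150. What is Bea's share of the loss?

At 40% depreciation, ACV = $10,150 − $4,060 = $6,090.
Subtract the deductible: $6,090 − $2,025 = $4,065.
That's under the $12,474 cap, so the insurer reimburses the full $4,065.
Out of pocket: $10,150 − $4,065 = $6,085.

$6,085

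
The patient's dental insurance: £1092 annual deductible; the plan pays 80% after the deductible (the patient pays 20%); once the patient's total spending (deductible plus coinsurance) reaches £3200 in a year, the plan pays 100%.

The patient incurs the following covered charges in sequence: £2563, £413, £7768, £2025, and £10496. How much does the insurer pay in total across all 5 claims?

Claim 1 (£2563): £1092 finishes the deductible; £1471 goes to coinsurance; coinsurance £1471 × 20% = £294.20. Patient pays £1386.20; OOP now £1386.20. Insurer: £2563 − £1386.20 = £1176.80.
Claim 2 (£413): deductible already satisfied, so patient's share is 20% × £413 = £82.60. Patient pays £82.60; OOP now £1468.80. Plan pays £413 − £82.60 = £330.40.
Claim 3 (£7768): deductible met; 20% of £7768 = £1553.60. Patient pays £1553.60; OOP now £3022.40. Plan pays £7768 − £1553.60 = £6214.40.
Claim 4 (£2025): deductible already satisfied, so patient's share is 20% × £2025 = £405. That would push OOP to £3427.40, over the £3200 cap, so patient pays £3200 − £3022.40 = £177.60. Plan pays £2025 − £177.60 = £1847.40.
Claim 5 (£10496): 20% coinsurance on £10496 = £2099.20. Adding that to £3200 gives £5299.20, past the £3200 cap; patient pays only £3200 − £3200 = £0. Plan pays £10496 − £0 = £10496.
Insurer total: £1176.80 + £330.40 + £6214.40 + £1847.40 + £10496 = £20065.

£20065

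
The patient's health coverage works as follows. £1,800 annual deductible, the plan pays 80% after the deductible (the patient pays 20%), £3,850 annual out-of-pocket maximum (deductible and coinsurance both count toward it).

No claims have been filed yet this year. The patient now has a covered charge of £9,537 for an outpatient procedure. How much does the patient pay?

Nothing has been paid toward the £1,800 deductible, so the first £1,800 of this charge is applied there.
The remaining £7,737 (= £9,537 − £1,800) moves to coinsurance.
20% of £7,737 = £1,547.40 falls to the patient.
Patient responsibility before any cap: £1,800 + £1,547.40 = £3,347.40.
Cumulative spending £0 + £3,347.40 = £3,347.40 stays under the £3,850 maximum.

£3,347.40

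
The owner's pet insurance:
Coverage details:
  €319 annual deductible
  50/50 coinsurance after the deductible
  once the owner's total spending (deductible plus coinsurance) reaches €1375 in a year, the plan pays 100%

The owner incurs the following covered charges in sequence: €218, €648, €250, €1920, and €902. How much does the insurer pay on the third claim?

€125

Claim 1 (€218): all of it applies to the deductible. Owner owes €218 (running OOP €218). Insurer: €218 − €218 = €0.
Claim 2 (€648): €101 to deductible, leaving €547; 50% of €547 = €273.50. Owner owes €374.50 (running OOP €592.50). Plan pays €648 − €374.50 = €273.50.
Claim 3 (€250): deductible met; 50% of €250 = €125. Owner pays €125; OOP now €717.50. Plan pays €250 − €125 = €125.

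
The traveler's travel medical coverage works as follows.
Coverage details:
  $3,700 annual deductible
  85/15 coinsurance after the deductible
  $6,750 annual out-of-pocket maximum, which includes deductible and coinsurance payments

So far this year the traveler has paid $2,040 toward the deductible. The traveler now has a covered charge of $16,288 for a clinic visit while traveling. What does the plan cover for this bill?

Remaining deductible: $3,700 − $2,040 = $1,660.
The remaining $14,628 (= $16,288 − $1,660) moves to coinsurance.
Coinsurance: $14,628 × 15% = $2,194.20.
So the traveler owes $1,660 + $2,194.20 = $3,854.20 before any cap.
Total out-of-pocket so far would be $2,040 + $3,854.20 = $5,894.20, below the $6,750 cap — no reduction.
The insurer covers the remainder: $16,288 − $3,854.20 = $12,433.80.

$12,433.80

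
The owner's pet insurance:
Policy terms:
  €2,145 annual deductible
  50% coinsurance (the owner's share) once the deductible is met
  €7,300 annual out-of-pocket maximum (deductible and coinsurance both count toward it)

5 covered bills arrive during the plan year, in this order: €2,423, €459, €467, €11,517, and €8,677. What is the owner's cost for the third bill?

€233.50

#1 (€2,423): €2,145 to deductible, leaving €278; 50% of €278 = €139. Cost to owner: €2,284. OOP to date €2,284.
#2 (€459): deductible met; 50% of €459 = €229.50. Cost to owner: €229.50. OOP to date €2,513.50.
#3 (€467): deductible already satisfied, so owner's share is 50% × €467 = €233.50. Owner pays €233.50; OOP now €2,747.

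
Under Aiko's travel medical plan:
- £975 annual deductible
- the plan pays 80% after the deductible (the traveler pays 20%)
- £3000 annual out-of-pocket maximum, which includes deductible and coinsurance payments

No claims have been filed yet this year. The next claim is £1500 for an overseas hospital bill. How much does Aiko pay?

£1080

Nothing has been paid toward the £975 deductible, so the first £975 of this charge is applied there.
The remaining £525 (= £1500 − £975) moves to coinsurance.
20% of £525 = £105 falls to the traveler.
That puts the traveler's cost at £975 + £105 = £1080 before any cap.
Year-to-date out-of-pocket becomes £0 + £1080 = £1080, still under the £3000 maximum, so no cap applies.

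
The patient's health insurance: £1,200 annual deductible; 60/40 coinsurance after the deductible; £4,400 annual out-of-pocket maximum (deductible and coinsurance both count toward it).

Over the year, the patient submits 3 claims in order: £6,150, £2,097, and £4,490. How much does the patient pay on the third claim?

Bill 1, £6,150: £1,200 to deductible, leaving £4,950; patient's 40% is £1,980. Cost to patient: £3,180. OOP to date £3,180.
Bill 2, £2,097: 40% coinsurance on £2,097 = £838.80. Cost to patient: £838.80. OOP to date £4,018.80.
Bill 3, £4,490: deductible met; 40% of £4,490 = £1,796. OOP would hit £5,814.80 > £4,400, so the cap limits the patient to £4,400 − £4,018.80 = £381.20.

£381.20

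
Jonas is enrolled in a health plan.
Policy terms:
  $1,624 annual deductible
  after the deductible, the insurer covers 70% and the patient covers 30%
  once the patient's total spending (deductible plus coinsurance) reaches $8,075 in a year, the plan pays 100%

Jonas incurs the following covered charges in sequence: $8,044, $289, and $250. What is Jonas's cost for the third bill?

Claim 1 ($8,044): deductible takes $1,624, $6,420 remains; patient's 30% is $1,926. Patient pays $3,550; OOP now $3,550.
Claim 2 ($289): deductible met; 30% of $289 = $86.70. Patient owes $86.70 (running OOP $3,636.70).
Claim 3 ($250): deductible already satisfied, so patient's share is 30% × $250 = $75. Cost to patient: $75. OOP to date $3,711.70.

$75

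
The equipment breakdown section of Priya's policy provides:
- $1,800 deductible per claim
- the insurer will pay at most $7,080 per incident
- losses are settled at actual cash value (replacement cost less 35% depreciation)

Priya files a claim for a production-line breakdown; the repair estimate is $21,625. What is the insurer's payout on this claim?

$7,080

Actual cash value after 35% depreciation: $21,625 × 65% = $14,056.25.
Less the $1,800 deductible: $14,056.25 − $1,800 = $12,256.25.
Since $12,256.25 > $7,080, the payout is capped at $7,080.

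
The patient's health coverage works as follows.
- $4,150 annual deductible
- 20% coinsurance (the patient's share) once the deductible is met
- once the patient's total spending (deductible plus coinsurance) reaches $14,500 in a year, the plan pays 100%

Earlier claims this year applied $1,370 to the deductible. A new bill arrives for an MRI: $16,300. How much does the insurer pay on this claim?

$1,370 of the $4,150 deductible is already met, leaving $2,780.
The remaining $13,520 (= $16,300 − $2,780) moves to coinsurance.
20% of $13,520 = $2,704 falls to the patient.
That puts the patient's cost at $2,780 + $2,704 = $5,484 before any cap.
Cumulative spending $1,370 + $5,484 = $6,854 stays under the $14,500 maximum.
The plan picks up $16,300 − $5,484 = $10,816.

$10,816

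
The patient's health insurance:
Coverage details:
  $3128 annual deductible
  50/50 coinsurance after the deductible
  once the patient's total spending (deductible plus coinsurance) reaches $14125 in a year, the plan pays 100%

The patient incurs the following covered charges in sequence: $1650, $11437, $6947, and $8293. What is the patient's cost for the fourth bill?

Claim 1 — $1650: entire amount goes to the deductible. Patient owes $1650 (running OOP $1650).
Claim 2 — $11437: $1478 to deductible, leaving $9959; coinsurance $9959 × 50% = $4979.50. Cost to patient: $6457.50. OOP to date $8107.50.
Claim 3 — $6947: deductible met; 50% of $6947 = $3473.50. Patient owes $3473.50 (running OOP $11581).
Claim 4 — $8293: deductible already satisfied, so patient's share is 50% × $8293 = $4146.50. OOP would hit $15727.50 > $14125, so the cap limits the patient to $14125 − $11581 = $2544.

$2544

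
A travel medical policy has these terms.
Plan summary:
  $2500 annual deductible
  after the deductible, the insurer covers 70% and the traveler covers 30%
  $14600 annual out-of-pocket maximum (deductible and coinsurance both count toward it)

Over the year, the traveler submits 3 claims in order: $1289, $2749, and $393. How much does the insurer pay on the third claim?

Bill 1, $1289: all of it applies to the deductible. Cost to traveler: $1289. OOP to date $1289. Insurer: $1289 − $1289 = $0.
Bill 2, $2749: $1211 finishes the deductible; $1538 goes to coinsurance; 30% of $1538 = $461.40. Cost to traveler: $1672.40. OOP to date $2961.40. Insurer: $2749 − $1672.40 = $1076.60.
Bill 3, $393: deductible met; 30% of $393 = $117.90. Traveler owes $117.90 (running OOP $3079.30). Plan pays $393 − $117.90 = $275.10.

$275.10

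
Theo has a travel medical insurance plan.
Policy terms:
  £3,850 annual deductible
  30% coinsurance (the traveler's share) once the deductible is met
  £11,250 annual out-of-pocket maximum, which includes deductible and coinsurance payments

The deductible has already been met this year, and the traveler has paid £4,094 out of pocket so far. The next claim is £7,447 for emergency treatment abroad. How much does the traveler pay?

£2,234.10

With the deductible met, the entire £7,447 is subject to coinsurance.
Traveler's 30% share of £7,447 is £2,234.10.
Cumulative spending £4,094 + £2,234.10 = £6,328.10 stays under the £11,250 maximum.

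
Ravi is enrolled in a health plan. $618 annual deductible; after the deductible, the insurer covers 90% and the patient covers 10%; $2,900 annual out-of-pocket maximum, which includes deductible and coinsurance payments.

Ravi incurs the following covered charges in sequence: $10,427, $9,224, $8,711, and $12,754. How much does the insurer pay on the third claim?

$8,332.30

Claim 1 — $10,427: $618 to deductible, leaving $9,809; patient's 10% is $980.90. Cost to patient: $1,598.90. OOP to date $1,598.90. Plan pays $10,427 − $1,598.90 = $8,828.10.
Claim 2 — $9,224: deductible met; 10% of $9,224 = $922.40. Patient owes $922.40 (running OOP $2,521.30). Plan pays $9,224 − $922.40 = $8,301.60.
Claim 3 — $8,711: deductible already satisfied, so patient's share is 10% × $8,711 = $871.10. OOP would hit $3,392.40 > $2,900, so the cap limits the patient to $2,900 − $2,521.30 = $378.70. Insurer: $8,711 − $378.70 = $8,332.30.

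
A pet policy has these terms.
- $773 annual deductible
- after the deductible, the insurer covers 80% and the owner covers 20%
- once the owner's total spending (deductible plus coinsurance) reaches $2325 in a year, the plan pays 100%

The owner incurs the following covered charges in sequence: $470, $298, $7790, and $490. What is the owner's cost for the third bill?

$1557

Bill 1, $470: all of it applies to the deductible. Owner pays $470; OOP now $470.
Bill 2, $298: fully absorbed by the deductible. Owner pays $298; OOP now $768.
Bill 3, $7790: deductible takes $5, $7785 remains; owner's 20% is $1557. Together that's $5 + $1557 = $1562. Adding that to $768 gives $2330, past the $2325 cap; owner pays only $2325 − $768 = $1557.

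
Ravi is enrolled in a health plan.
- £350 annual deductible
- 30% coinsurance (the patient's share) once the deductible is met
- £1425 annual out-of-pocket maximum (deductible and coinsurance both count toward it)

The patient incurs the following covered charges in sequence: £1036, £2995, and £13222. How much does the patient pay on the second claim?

Claim 1 (£1036): deductible takes £350, £686 remains; coinsurance £686 × 30% = £205.80. Patient owes £555.80 (running OOP £555.80).
Claim 2 (£2995): deductible met; 30% of £2995 = £898.50. OOP would hit £1454.30 > £1425, so the cap limits the patient to £1425 − £555.80 = £869.20.

£869.20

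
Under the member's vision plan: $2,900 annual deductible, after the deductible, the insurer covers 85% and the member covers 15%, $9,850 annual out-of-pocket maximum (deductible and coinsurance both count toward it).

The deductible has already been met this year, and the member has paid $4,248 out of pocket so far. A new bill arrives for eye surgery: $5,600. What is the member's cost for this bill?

$840

With the deductible met, the entire $5,600 is subject to coinsurance.
Member's 15% share of $5,600 is $840.
Year-to-date out-of-pocket becomes $4,248 + $840 = $5,088, still under the $9,850 maximum, so no cap applies.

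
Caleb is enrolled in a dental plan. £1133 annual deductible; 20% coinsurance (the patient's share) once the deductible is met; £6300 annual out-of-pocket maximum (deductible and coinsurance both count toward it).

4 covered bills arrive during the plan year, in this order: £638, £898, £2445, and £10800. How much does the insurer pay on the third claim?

Bill 1, £638: entire amount goes to the deductible. Patient pays £638; OOP now £638. Insurer: £638 − £638 = £0.
Bill 2, £898: £495 finishes the deductible; £403 goes to coinsurance; 20% of £403 = £80.60. Cost to patient: £575.60. OOP to date £1213.60. Insurer: £898 − £575.60 = £322.40.
Bill 3, £2445: 20% coinsurance on £2445 = £489. Patient owes £489 (running OOP £1702.60). Insurer: £2445 − £489 = £1956.

£1956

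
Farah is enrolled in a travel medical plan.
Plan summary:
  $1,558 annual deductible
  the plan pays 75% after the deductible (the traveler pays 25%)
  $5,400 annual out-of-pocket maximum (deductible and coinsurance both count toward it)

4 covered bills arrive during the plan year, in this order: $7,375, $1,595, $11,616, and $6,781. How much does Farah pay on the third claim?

$1,989

#1 ($7,375): $1,558 to deductible, leaving $5,817; coinsurance $5,817 × 25% = $1,454.25. Traveler pays $3,012.25; OOP now $3,012.25.
#2 ($1,595): deductible met; 25% of $1,595 = $398.75. Cost to traveler: $398.75. OOP to date $3,411.
#3 ($11,616): deductible already satisfied, so traveler's share is 25% × $11,616 = $2,904. OOP would hit $6,315 > $5,400, so the cap limits the traveler to $5,400 − $3,411 = $1,989.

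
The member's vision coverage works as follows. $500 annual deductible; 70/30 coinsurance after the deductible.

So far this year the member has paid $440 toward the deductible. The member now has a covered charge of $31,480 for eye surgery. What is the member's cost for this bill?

Remaining deductible: $500 − $440 = $60.
After the $60 deductible portion, $31,480 − $60 = $31,420 is subject to coinsurance.
Member's 30% share of $31,420 is $9,426.
That puts the member's cost at $60 + $9,426 = $9,486.

$9,486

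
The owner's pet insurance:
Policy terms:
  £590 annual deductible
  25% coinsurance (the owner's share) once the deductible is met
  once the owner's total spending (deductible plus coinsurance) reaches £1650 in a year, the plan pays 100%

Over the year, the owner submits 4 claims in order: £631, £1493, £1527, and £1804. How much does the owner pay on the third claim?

£381.75

#1 (£631): deductible takes £590, £41 remains; 25% of £41 = £10.25. Owner owes £600.25 (running OOP £600.25).
#2 (£1493): deductible already satisfied, so owner's share is 25% × £1493 = £373.25. Owner owes £373.25 (running OOP £973.50).
#3 (£1527): deductible already satisfied, so owner's share is 25% × £1527 = £381.75. Cost to owner: £381.75. OOP to date £1355.25.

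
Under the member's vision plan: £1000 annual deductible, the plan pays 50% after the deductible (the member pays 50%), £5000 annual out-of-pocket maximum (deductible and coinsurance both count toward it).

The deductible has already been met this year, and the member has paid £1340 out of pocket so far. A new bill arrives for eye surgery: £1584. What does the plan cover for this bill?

The deductible is already satisfied, so the full bill goes to coinsurance.
Member's 50% share of £1584 is £792.
Total out-of-pocket so far would be £1340 + £792 = £2132, below the £5000 cap — no reduction.
The plan picks up £1584 − £792 = £792.

£792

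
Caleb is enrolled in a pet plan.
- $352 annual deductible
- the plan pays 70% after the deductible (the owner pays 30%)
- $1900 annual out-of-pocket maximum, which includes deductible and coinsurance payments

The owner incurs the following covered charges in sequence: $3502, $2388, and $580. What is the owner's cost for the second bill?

Bill 1, $3502: $352 to deductible, leaving $3150; 30% of $3150 = $945. Owner owes $1297 (running OOP $1297).
Bill 2, $2388: deductible met; 30% of $2388 = $716.40. Adding that to $1297 gives $2013.40, past the $1900 cap; owner pays only $1900 − $1297 = $603.

$603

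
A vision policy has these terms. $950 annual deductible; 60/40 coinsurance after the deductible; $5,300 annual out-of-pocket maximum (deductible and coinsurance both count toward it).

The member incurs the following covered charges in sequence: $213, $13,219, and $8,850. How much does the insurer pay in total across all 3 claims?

$16,982

Bill 1, $213: entire amount goes to the deductible. Member owes $213 (running OOP $213). Plan pays $213 − $213 = $0.
Bill 2, $13,219: deductible takes $737, $12,482 remains; coinsurance $12,482 × 40% = $4,992.80. Claim cost before the cap: $737 + $4,992.80 = $5,729.80. That would push OOP to $5,942.80, over the $5,300 cap, so member pays $5,300 − $213 = $5,087. Insurer: $13,219 − $5,087 = $8,132.
Bill 3, $8,850: 40% coinsurance on $8,850 = $3,540. OOP would hit $8,840 > $5,300, so the cap limits the member to $5,300 − $5,300 = $0. Insurer: $8,850 − $0 = $8,850.
Insurer total = bills − member's total = $22,282 − $5,300 = $16,982.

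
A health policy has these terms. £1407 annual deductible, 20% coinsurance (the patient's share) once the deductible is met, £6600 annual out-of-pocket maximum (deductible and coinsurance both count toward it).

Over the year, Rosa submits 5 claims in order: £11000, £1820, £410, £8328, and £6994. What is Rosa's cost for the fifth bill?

£1162.80

#1 (£11000): £1407 finishes the deductible; £9593 goes to coinsurance; 20% of £9593 = £1918.60. Patient owes £3325.60 (running OOP £3325.60).
#2 (£1820): 20% coinsurance on £1820 = £364. Cost to patient: £364. OOP to date £3689.60.
#3 (£410): 20% coinsurance on £410 = £82. Patient owes £82 (running OOP £3771.60).
#4 (£8328): deductible met; 20% of £8328 = £1665.60. Patient pays £1665.60; OOP now £5437.20.
#5 (£6994): deductible met; 20% of £6994 = £1398.80. Adding that to £5437.20 gives £6836, past the £6600 cap; patient pays only £6600 − £5437.20 = £1162.80.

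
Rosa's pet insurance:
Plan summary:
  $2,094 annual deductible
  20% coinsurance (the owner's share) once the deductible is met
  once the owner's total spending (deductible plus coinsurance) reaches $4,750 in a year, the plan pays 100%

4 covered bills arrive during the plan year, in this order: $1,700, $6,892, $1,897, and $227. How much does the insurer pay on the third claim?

Bill 1, $1,700: fully absorbed by the deductible. Cost to owner: $1,700. OOP to date $1,700. Insurer: $1,700 − $1,700 = $0.
Bill 2, $6,892: $394 finishes the deductible; $6,498 goes to coinsurance; 20% of $6,498 = $1,299.60. Owner pays $1,693.60; OOP now $3,393.60. Insurer: $6,892 − $1,693.60 = $5,198.40.
Bill 3, $1,897: deductible met; 20% of $1,897 = $379.40. Owner pays $379.40; OOP now $3,773. Plan pays $1,897 − $379.40 = $1,517.60.

$1,517.60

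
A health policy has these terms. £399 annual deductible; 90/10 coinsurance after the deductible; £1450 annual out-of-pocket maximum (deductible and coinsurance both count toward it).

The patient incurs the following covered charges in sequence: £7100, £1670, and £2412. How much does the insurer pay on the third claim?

£2198.10

#1 (£7100): £399 to deductible, leaving £6701; coinsurance £6701 × 10% = £670.10. Patient pays £1069.10; OOP now £1069.10. Insurer: £7100 − £1069.10 = £6030.90.
#2 (£1670): deductible already satisfied, so patient's share is 10% × £1670 = £167. Cost to patient: £167. OOP to date £1236.10. Insurer: £1670 − £167 = £1503.
#3 (£2412): 10% coinsurance on £2412 = £241.20. Adding that to £1236.10 gives £1477.30, past the £1450 cap; patient pays only £1450 − £1236.10 = £213.90. Insurer: £2412 − £213.90 = £2198.10.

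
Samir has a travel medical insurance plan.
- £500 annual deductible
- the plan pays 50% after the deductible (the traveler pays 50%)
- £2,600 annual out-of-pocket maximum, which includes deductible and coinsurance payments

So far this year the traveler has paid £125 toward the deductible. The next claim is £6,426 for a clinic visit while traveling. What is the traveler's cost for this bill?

£125 of the £500 deductible is already met, leaving £375.
That leaves £6,426 − £375 = £6,051 for coinsurance.
50% of £6,051 = £3,025.50 falls to the traveler.
So the traveler owes £375 + £3,025.50 = £3,400.50 before any cap.
That would bring total out-of-pocket to £3,525.50, past the £2,600 cap. The traveler is capped at £2,600 − £125 = £2,475 on this claim.

£2,475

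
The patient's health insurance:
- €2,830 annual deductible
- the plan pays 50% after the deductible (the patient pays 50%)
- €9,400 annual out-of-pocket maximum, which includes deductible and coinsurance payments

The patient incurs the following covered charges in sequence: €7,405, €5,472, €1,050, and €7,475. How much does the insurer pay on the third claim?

€525

#1 (€7,405): €2,830 finishes the deductible; €4,575 goes to coinsurance; patient's 50% is €2,287.50. Cost to patient: €5,117.50. OOP to date €5,117.50. Plan pays €7,405 − €5,117.50 = €2,287.50.
#2 (€5,472): deductible met; 50% of €5,472 = €2,736. Patient pays €2,736; OOP now €7,853.50. Insurer: €5,472 − €2,736 = €2,736.
#3 (€1,050): deductible already satisfied, so patient's share is 50% × €1,050 = €525. Patient owes €525 (running OOP €8,378.50). Plan pays €1,050 − €525 = €525.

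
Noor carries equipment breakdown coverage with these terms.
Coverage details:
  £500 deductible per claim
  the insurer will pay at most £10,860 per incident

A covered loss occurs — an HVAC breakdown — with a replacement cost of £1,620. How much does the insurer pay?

After the deductible, £1,620 − £500 = £1,120 remains.
£1,120 is within the £10,860 limit, so the insurer pays £1,120.

£1,120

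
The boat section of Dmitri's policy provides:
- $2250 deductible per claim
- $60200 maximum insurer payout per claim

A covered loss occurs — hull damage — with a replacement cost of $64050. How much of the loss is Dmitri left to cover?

$3850

Subtract the deductible: $64050 − $2250 = $61800.
$61800 exceeds the $60200 limit, so the insurer pays the limit: $60200.
The owner bears the rest of the original loss: $64050 − $60200 = $3850.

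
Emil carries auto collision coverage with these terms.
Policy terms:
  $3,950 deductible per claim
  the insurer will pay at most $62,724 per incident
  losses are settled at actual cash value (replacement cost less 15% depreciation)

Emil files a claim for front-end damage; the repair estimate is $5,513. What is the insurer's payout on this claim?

$736.05

Depreciate 15%: the covered value is $5,513 × 0.85 = $4,686.05.
After the deductible, $4,686.05 − $3,950 = $736.05 remains.
$736.05 ≤ $62,724, so the limit doesn't bind; insurer pays $736.05.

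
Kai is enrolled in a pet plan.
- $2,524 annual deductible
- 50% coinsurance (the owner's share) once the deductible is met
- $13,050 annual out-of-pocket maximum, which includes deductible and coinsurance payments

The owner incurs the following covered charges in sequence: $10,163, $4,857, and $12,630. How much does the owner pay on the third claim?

$4,278

#1 ($10,163): deductible takes $2,524, $7,639 remains; 50% of $7,639 = $3,819.50. Cost to owner: $6,343.50. OOP to date $6,343.50.
#2 ($4,857): 50% coinsurance on $4,857 = $2,428.50. Owner owes $2,428.50 (running OOP $8,772).
#3 ($12,630): deductible met; 50% of $12,630 = $6,315. Adding that to $8,772 gives $15,087, past the $13,050 cap; owner pays only $13,050 − $8,772 = $4,278.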